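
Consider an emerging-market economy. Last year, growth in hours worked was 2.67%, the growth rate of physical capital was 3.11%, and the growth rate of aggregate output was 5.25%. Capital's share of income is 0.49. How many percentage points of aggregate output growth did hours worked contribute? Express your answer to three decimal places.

1.362 pp

Labor's share = 1 − 0.49 = 0.51.
Contribution = share × growth = 0.51 × 2.67 = 1.3617 pp.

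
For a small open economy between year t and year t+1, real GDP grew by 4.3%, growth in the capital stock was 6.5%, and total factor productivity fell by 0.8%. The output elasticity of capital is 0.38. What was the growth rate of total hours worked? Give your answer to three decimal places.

Labor's share = 1 − 0.38 = 0.62.
gY = gA + 0.38×6.5 + 0.62×g.
0.62×g = 4.3 + 0.8 − 2.47 = 2.63.
g = 2.63 / 0.62 = 4.24194%.

4.242%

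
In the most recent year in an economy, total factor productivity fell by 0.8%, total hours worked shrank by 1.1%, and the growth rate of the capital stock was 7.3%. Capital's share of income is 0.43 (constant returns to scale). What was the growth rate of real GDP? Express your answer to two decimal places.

1.71%

Labor's share = 1 − 0.43 = 0.57.
The capital stock: 0.43 × 7.3 = 3.139 pp.
Total hours worked: 0.57 × (-1.1) = -0.627 pp.
Output growth = -0.8 + 2.512 = 1.712%.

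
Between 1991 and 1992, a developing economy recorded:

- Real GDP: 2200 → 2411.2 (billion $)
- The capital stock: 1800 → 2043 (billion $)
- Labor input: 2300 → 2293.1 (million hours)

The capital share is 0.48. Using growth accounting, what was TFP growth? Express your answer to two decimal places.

Real GDP growth = (2411.2 − 2200) / 2200 = 9.6%.
The capital stock growth = (2043 − 1800) / 1800 = 13.5%.
Labor input growth = (2293.1 − 2300) / 2300 = -0.3%.
Labor's share = 1 − 0.48 = 0.52.
The capital stock: 0.48 × 13.5 = 6.48 pp.
Labor input: 0.52 × (-0.3) = -0.156 pp.
TFP growth = 9.6 − 6.324 = 3.276%.

3.28%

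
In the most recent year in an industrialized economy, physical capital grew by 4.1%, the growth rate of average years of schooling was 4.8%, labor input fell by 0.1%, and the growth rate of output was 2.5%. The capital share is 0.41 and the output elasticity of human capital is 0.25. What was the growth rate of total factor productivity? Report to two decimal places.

Labor's share = 1 − 0.41 − 0.25 = 0.34.
Physical capital: 0.41 × 4.1 = 1.681 pp.
Average years of schooling: 0.25 × 4.8 = 1.2 pp.
Labor input: 0.34 × (-0.1) = -0.034 pp.
TFP growth = 2.5 − 2.847 = -0.347%.

-0.35%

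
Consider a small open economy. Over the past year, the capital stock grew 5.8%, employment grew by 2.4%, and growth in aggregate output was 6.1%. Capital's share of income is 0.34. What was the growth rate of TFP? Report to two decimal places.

TFP grew 2.54%.

Labor's share = 1 − 0.34 = 0.66.
The capital stock: 0.34 × 5.8 = 1.972 pp.
Employment: 0.66 × 2.4 = 1.584 pp.
TFP growth = 6.1 − 3.556 = 2.544%.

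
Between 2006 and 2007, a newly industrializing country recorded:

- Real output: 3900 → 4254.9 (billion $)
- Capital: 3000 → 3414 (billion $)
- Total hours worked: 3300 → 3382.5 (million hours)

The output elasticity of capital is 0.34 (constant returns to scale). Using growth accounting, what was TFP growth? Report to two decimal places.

TFP grew 2.76%.

Real output growth = (4254.9 − 3900) / 3900 = 9.1%.
Capital growth = (3414 − 3000) / 3000 = 13.8%.
Total hours worked growth = (3382.5 − 3300) / 3300 = 2.5%.
Labor's share = 1 − 0.34 = 0.66.
Capital: 0.34 × 13.8 = 4.692 pp.
Total hours worked: 0.66 × 2.5 = 1.65 pp.
TFP growth = 9.1 − 6.342 = 2.758%.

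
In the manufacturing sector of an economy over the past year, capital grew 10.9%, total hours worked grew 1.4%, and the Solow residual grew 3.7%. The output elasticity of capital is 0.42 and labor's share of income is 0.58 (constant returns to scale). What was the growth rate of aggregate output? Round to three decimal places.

Labor's share = 1 − 0.42 = 0.58.
Capital: 0.42 × 10.9 = 4.578 pp.
Total hours worked: 0.58 × 1.4 = 0.812 pp.
Output growth = 3.7 + 5.39 = 9.09%.

Aggregate output growth was 9.090%.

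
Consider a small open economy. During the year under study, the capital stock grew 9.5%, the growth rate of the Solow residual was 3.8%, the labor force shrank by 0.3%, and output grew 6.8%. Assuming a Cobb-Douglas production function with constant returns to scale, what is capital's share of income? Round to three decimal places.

α = 0.337

gY = gA + α·gK + (1−α)·gL, so gY − gA − gL = α(gK − gL).
6.8 − 3.8 + 0.3 = α × (9.5 − (-0.3)).
3.3 = 9.8 α, so α = 0.33673.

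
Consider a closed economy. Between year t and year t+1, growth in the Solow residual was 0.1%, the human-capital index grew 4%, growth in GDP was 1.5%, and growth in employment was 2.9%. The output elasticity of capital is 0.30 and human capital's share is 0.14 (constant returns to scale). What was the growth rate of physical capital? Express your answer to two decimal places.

-2.61%

Labor's share = 1 − 0.3 − 0.14 = 0.56.
gY = gA + 0.14×4 + 0.56×2.9 + 0.3×g.
0.3×g = 1.5 − 0.1 − 2.184 = -0.784.
g = -0.784 / 0.3 = -2.6133%.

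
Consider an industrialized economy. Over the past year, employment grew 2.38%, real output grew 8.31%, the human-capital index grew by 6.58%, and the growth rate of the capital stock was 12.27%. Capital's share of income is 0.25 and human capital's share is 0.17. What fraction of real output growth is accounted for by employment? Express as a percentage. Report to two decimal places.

Labor's share = 1 − 0.25 − 0.17 = 0.58.
Employment contributed 0.58 × 2.38 = 1.3804 pp.
Share of growth = 1.3804 / 8.31 × 100 = 16.6113%.

Employment accounted for 16.61% of growth.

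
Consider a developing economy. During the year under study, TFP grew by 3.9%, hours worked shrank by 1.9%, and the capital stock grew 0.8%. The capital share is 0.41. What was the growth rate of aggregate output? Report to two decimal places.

3.11%

Labor's share = 1 − 0.41 = 0.59.
The capital stock: 0.41 × 0.8 = 0.328 pp.
Hours worked: 0.59 × (-1.9) = -1.121 pp.
Output growth = 3.9 + (-0.793) = 3.107%.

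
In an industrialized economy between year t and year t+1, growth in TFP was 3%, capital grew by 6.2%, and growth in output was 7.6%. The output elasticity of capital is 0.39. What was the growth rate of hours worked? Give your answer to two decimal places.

Labor's share = 1 − 0.39 = 0.61.
gY = gA + 0.39×6.2 + 0.61×g.
0.61×g = 7.6 − 3 − 2.418 = 2.182.
g = 2.182 / 0.61 = 3.577%.

3.58%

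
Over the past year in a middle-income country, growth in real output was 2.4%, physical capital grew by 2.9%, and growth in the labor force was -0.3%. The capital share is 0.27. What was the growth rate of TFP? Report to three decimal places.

Labor's share = 1 − 0.27 = 0.73.
Physical capital: 0.27 × 2.9 = 0.783 pp.
The labor force: 0.73 × (-0.3) = -0.219 pp.
TFP growth = 2.4 − 0.564 = 1.836%.

1.836%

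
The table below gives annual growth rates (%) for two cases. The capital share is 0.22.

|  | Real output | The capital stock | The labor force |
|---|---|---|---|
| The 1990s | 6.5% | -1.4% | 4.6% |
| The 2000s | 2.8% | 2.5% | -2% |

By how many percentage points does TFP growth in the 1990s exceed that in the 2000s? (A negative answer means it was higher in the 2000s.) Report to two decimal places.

-0.59 percentage points

Labor's share = 1 − 0.22 = 0.78.
The 1990s: TFP = 6.5 + 0.308 − 3.588 = 3.22%.
The 2000s: TFP = 2.8 − 0.55 + 1.56 = 3.81%.
Difference = 3.22 − (3.81) = -0.59 pp.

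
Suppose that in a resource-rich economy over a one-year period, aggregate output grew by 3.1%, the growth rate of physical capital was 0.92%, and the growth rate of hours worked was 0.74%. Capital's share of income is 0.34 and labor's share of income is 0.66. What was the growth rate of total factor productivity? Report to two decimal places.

2.30%

Labor's share = 1 − 0.34 = 0.66.
Physical capital: 0.34 × 0.92 = 0.3128 pp.
Hours worked: 0.66 × 0.74 = 0.4884 pp.
TFP growth = 3.1 − 0.8012 = 2.2988%.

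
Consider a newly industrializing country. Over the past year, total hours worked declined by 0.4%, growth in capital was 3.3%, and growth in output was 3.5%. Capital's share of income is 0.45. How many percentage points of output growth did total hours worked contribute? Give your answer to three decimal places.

Labor's share = 1 − 0.45 = 0.55.
Contribution = share × growth = 0.55 × (-0.4) = -0.22 pp.

-0.220 pp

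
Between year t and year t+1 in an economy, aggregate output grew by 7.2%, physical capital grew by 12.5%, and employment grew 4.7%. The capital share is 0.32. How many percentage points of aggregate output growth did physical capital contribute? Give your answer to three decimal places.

Contribution = share × growth = 0.32 × 12.5 = 4 pp.

4.000 percentage points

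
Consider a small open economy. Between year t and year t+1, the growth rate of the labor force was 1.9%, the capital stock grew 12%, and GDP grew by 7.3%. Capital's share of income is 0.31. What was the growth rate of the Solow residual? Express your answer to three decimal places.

2.269%

Labor's share = 1 − 0.31 = 0.69.
The capital stock: 0.31 × 12 = 3.72 pp.
The labor force: 0.69 × 1.9 = 1.311 pp.
TFP growth = 7.3 − 5.031 = 2.269%.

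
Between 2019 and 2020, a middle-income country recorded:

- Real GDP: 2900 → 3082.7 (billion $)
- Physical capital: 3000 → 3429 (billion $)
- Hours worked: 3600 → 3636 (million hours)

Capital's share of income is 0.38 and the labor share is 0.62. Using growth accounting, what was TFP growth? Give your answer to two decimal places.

TFP grew 0.25%.

Real GDP growth = (3082.7 − 2900) / 2900 = 6.3%.
Physical capital growth = (3429 − 3000) / 3000 = 14.3%.
Hours worked growth = (3636 − 3600) / 3600 = 1%.
Labor's share = 1 − 0.38 = 0.62.
Physical capital: 0.38 × 14.3 = 5.434 pp.
Hours worked: 0.62 × 1 = 0.62 pp.
TFP growth = 6.3 − 6.054 = 0.246%.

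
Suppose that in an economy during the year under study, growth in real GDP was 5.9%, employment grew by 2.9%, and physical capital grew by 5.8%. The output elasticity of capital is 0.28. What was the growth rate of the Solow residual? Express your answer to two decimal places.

Labor's share = 1 − 0.28 = 0.72.
Physical capital: 0.28 × 5.8 = 1.624 pp.
Employment: 0.72 × 2.9 = 2.088 pp.
TFP growth = 5.9 − 3.712 = 2.188%.

The Solow residual growth was 2.19%.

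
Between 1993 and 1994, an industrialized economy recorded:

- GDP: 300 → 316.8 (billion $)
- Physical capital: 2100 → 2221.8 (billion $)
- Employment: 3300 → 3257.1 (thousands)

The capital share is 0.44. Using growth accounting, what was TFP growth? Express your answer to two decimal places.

3.78%

GDP growth = (316.8 − 300) / 300 = 5.6%.
Physical capital growth = (2221.8 − 2100) / 2100 = 5.8%.
Employment growth = (3257.1 − 3300) / 3300 = -1.3%.
Labor's share = 1 − 0.44 = 0.56.
Physical capital: 0.44 × 5.8 = 2.552 pp.
Employment: 0.56 × (-1.3) = -0.728 pp.
TFP growth = 5.6 − 1.824 = 3.776%.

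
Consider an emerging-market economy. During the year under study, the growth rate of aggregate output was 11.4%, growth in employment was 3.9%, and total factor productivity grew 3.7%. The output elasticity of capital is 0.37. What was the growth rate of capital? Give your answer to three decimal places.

14.170%

Labor's share = 1 − 0.37 = 0.63.
gY = gA + 0.63×3.9 + 0.37×g.
0.37×g = 11.4 − 3.7 − 2.457 = 5.243.
g = 5.243 / 0.37 = 14.17027%.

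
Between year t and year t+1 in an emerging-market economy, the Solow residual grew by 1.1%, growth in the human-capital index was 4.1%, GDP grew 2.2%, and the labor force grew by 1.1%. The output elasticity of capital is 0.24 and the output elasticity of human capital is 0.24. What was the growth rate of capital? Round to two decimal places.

Labor's share = 1 − 0.24 − 0.24 = 0.52.
gY = gA + 0.24×4.1 + 0.52×1.1 + 0.24×g.
0.24×g = 2.2 − 1.1 − 1.556 = -0.456.
g = -0.456 / 0.24 = -1.9%.

-1.90%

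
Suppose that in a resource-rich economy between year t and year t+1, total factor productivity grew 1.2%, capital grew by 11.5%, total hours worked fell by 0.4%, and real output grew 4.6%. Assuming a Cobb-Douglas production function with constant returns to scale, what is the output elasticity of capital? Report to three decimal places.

α = 0.319

gY = gA + α·gK + (1−α)·gL, so gY − gA − gL = α(gK − gL).
4.6 − 1.2 + 0.4 = α × (11.5 − (-0.4)).
3.8 = 11.9 α, so α = 0.31933.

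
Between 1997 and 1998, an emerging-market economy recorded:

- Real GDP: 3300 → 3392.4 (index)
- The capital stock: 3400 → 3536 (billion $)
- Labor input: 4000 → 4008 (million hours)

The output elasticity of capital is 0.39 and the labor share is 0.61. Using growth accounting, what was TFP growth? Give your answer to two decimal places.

Real GDP growth = (3392.4 − 3300) / 3300 = 2.8%.
The capital stock growth = (3536 − 3400) / 3400 = 4%.
Labor input growth = (4008 − 4000) / 4000 = 0.2%.
Labor's share = 1 − 0.39 = 0.61.
The capital stock: 0.39 × 4 = 1.56 pp.
Labor input: 0.61 × 0.2 = 0.122 pp.
TFP growth = 2.8 − 1.682 = 1.118%.

TFP growth was 1.12%.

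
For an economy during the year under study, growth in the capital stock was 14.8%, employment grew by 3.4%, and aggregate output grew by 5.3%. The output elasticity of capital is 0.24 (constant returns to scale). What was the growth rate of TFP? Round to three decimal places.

-0.836%

Labor's share = 1 − 0.24 = 0.76.
The capital stock: 0.24 × 14.8 = 3.552 pp.
Employment: 0.76 × 3.4 = 2.584 pp.
TFP growth = 5.3 − 6.136 = -0.836%.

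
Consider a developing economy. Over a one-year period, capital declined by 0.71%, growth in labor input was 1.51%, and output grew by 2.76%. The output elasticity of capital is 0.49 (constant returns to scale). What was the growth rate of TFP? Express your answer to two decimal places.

TFP grew 2.34%.

Labor's share = 1 − 0.49 = 0.51.
Capital: 0.49 × (-0.71) = -0.3479 pp.
Labor input: 0.51 × 1.51 = 0.7701 pp.
TFP growth = 2.76 − 0.4222 = 2.3378%.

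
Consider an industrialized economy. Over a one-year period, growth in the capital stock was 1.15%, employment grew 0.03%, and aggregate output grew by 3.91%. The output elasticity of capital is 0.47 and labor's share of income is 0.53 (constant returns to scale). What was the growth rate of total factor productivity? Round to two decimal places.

3.35%

Labor's share = 1 − 0.47 = 0.53.
The capital stock: 0.47 × 1.15 = 0.5405 pp.
Employment: 0.53 × 0.03 = 0.0159 pp.
TFP growth = 3.91 − 0.5564 = 3.3536%.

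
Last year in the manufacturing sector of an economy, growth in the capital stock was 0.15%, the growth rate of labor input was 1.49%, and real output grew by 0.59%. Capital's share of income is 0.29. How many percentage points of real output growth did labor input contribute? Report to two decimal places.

Labor's share = 1 − 0.29 = 0.71.
Contribution = share × growth = 0.71 × 1.49 = 1.0579 pp.

1.06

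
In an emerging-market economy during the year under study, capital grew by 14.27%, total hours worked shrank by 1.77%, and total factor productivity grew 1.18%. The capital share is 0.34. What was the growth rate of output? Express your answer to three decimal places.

Labor's share = 1 − 0.34 = 0.66.
Capital: 0.34 × 14.27 = 4.8518 pp.
Total hours worked: 0.66 × (-1.77) = -1.1682 pp.
Output growth = 1.18 + 3.6836 = 4.8636%.

4.864%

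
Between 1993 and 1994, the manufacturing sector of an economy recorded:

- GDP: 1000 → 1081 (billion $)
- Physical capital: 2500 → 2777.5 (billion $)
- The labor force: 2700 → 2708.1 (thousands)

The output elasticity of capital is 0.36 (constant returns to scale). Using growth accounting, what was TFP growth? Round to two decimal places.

3.91%

GDP growth = (1081 − 1000) / 1000 = 8.1%.
Physical capital growth = (2777.5 − 2500) / 2500 = 11.1%.
The labor force growth = (2708.1 − 2700) / 2700 = 0.3%.
Labor's share = 1 − 0.36 = 0.64.
Physical capital: 0.36 × 11.1 = 3.996 pp.
The labor force: 0.64 × 0.3 = 0.192 pp.
TFP growth = 8.1 − 4.188 = 3.912%.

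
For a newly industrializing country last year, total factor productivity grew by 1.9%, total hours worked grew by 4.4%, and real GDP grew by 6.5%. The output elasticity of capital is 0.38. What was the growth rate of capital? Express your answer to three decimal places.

Labor's share = 1 − 0.38 = 0.62.
gY = gA + 0.62×4.4 + 0.38×g.
0.38×g = 6.5 − 1.9 − 2.728 = 1.872.
g = 1.872 / 0.38 = 4.92632%.

Capital growth was 4.926%.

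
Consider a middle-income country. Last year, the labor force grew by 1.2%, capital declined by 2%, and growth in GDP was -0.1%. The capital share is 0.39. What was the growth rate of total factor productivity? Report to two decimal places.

-0.05%

Labor's share = 1 − 0.39 = 0.61.
Capital: 0.39 × (-2) = -0.78 pp.
The labor force: 0.61 × 1.2 = 0.732 pp.
TFP growth = -0.1 + 0.048 = -0.052%.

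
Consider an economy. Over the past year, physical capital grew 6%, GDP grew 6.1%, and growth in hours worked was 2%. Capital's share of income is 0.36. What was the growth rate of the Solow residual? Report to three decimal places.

Labor's share = 1 − 0.36 = 0.64.
Physical capital: 0.36 × 6 = 2.16 pp.
Hours worked: 0.64 × 2 = 1.28 pp.
TFP growth = 6.1 − 3.44 = 2.66%.

2.660%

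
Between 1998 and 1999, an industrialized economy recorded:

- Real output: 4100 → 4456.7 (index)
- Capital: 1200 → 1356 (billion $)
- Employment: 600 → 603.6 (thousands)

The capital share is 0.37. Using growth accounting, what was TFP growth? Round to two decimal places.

3.51%

Real output growth = (4456.7 − 4100) / 4100 = 8.7%.
Capital growth = (1356 − 1200) / 1200 = 13%.
Employment growth = (603.6 − 600) / 600 = 0.6%.
Labor's share = 1 − 0.37 = 0.63.
Capital: 0.37 × 13 = 4.81 pp.
Employment: 0.63 × 0.6 = 0.378 pp.
TFP growth = 8.7 − 5.188 = 3.512%.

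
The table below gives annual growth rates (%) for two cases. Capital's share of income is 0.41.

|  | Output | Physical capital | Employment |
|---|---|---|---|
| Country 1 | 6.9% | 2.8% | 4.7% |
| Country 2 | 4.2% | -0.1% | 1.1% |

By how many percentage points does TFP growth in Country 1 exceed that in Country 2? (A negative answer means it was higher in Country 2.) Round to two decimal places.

Labor's share = 1 − 0.41 = 0.59.
Country 1: TFP = 6.9 − 1.148 − 2.773 = 2.979%.
Country 2: TFP = 4.2 + 0.041 − 0.649 = 3.592%.
Difference = 2.979 − (3.592) = -0.613 pp.

-0.61 percentage points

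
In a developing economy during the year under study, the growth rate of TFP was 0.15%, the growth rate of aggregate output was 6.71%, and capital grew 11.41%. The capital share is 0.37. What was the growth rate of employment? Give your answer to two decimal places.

Labor's share = 1 − 0.37 = 0.63.
gY = gA + 0.37×11.41 + 0.63×g.
0.63×g = 6.71 − 0.15 − 4.2217 = 2.3383.
g = 2.3383 / 0.63 = 3.7116%.

3.71%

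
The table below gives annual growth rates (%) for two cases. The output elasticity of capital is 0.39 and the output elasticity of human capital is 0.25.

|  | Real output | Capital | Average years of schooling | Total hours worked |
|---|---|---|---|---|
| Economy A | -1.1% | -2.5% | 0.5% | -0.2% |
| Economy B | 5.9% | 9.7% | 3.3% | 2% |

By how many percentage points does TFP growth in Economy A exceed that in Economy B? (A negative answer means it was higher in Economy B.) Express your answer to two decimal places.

-0.75 percentage points

Labor's share = 1 − 0.39 − 0.25 = 0.36.
Economy A: TFP = -1.1 + 0.975 − 0.125 + 0.072 = -0.178%.
Economy B: TFP = 5.9 − 3.783 − 0.825 − 0.72 = 0.572%.
Difference = -0.178 − (0.572) = -0.75 pp.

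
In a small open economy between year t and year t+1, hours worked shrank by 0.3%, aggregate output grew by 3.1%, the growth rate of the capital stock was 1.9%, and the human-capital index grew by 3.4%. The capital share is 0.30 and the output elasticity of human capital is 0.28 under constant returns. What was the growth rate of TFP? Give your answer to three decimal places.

Labor's share = 1 − 0.3 − 0.28 = 0.42.
The capital stock: 0.3 × 1.9 = 0.57 pp.
The human-capital index: 0.28 × 3.4 = 0.952 pp.
Hours worked: 0.42 × (-0.3) = -0.126 pp.
TFP growth = 3.1 − 1.396 = 1.704%.

TFP grew 1.704%.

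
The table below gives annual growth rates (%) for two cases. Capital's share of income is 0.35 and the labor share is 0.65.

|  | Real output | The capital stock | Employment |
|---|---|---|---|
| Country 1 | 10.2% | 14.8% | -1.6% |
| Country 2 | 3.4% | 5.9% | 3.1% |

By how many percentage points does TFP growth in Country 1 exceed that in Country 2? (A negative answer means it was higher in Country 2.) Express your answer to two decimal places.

Labor's share = 1 − 0.35 = 0.65.
Country 1: TFP = 10.2 − 5.18 + 1.04 = 6.06%.
Country 2: TFP = 3.4 − 2.065 − 2.015 = -0.68%.
Difference = 6.06 − (-0.68) = 6.74 pp.

6.74 percentage points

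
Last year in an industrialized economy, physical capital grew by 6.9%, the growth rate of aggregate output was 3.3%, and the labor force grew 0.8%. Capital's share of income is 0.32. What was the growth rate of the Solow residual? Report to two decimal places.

0.55%

Labor's share = 1 − 0.32 = 0.68.
Physical capital: 0.32 × 6.9 = 2.208 pp.
The labor force: 0.68 × 0.8 = 0.544 pp.
TFP growth = 3.3 − 2.752 = 0.548%.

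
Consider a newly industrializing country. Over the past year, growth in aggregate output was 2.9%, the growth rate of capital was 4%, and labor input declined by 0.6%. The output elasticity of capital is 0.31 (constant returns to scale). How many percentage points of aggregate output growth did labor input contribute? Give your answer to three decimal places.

-0.414 pp

Labor's share = 1 − 0.31 = 0.69.
Contribution = share × growth = 0.69 × (-0.6) = -0.414 pp.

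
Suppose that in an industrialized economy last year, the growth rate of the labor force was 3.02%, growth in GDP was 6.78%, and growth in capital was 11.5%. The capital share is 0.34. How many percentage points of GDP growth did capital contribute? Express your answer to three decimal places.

3.910

Contribution = share × growth = 0.34 × 11.5 = 3.91 pp.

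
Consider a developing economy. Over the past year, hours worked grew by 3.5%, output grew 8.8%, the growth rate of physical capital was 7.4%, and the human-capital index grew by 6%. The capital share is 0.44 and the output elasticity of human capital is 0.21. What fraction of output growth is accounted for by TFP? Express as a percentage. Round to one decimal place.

34.8%

Labor's share = 1 − 0.44 − 0.21 = 0.35.
Physical capital: 0.44 × 7.4 = 3.256 pp.
The human-capital index: 0.21 × 6 = 1.26 pp.
Hours worked: 0.35 × 3.5 = 1.225 pp.
TFP growth = 8.8 − 5.741 = 3.059%.
TFP share of growth = 3.059 / 8.8 × 100 = 34.761%.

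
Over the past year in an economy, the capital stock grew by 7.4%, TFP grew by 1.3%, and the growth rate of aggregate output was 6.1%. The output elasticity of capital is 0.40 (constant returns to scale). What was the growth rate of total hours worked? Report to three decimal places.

Total hours worked growth was 3.067%.

Labor's share = 1 − 0.4 = 0.6.
gY = gA + 0.4×7.4 + 0.6×g.
0.6×g = 6.1 − 1.3 − 2.96 = 1.84.
g = 1.84 / 0.6 = 3.06667%.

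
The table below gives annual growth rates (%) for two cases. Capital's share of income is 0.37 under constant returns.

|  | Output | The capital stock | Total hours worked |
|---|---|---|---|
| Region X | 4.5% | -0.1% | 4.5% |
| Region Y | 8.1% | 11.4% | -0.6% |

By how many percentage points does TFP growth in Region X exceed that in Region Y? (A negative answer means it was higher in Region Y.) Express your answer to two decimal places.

Labor's share = 1 − 0.37 = 0.63.
Region X: TFP = 4.5 + 0.037 − 2.835 = 1.702%.
Region Y: TFP = 8.1 − 4.218 + 0.378 = 4.26%.
Difference = 1.702 − (4.26) = -2.558 pp.

-2.56 percentage points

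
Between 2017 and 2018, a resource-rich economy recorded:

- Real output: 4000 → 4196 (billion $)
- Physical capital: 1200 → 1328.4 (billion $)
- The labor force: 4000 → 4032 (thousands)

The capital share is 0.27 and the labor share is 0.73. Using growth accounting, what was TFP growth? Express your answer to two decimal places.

TFP growth was 1.43%.

Real output growth = (4196 − 4000) / 4000 = 4.9%.
Physical capital growth = (1328.4 − 1200) / 1200 = 10.7%.
The labor force growth = (4032 − 4000) / 4000 = 0.8%.
Labor's share = 1 − 0.27 = 0.73.
Physical capital: 0.27 × 10.7 = 2.889 pp.
The labor force: 0.73 × 0.8 = 0.584 pp.
TFP growth = 4.9 − 3.473 = 1.427%.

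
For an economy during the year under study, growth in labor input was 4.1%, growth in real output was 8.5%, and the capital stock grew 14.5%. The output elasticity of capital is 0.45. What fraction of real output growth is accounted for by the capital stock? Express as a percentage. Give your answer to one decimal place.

The capital stock accounted for 76.8% of growth.

The capital stock contributed 0.45 × 14.5 = 6.525 pp.
Share of growth = 6.525 / 8.5 × 100 = 76.765%.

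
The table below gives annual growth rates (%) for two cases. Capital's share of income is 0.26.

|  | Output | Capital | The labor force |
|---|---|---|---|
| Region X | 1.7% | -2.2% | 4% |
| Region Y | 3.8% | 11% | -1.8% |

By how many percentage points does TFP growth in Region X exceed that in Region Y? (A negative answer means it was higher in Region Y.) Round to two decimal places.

-2.96 percentage points

Labor's share = 1 − 0.26 = 0.74.
Region X: TFP = 1.7 + 0.572 − 2.96 = -0.688%.
Region Y: TFP = 3.8 − 2.86 + 1.332 = 2.272%.
Difference = -0.688 − (2.272) = -2.96 pp.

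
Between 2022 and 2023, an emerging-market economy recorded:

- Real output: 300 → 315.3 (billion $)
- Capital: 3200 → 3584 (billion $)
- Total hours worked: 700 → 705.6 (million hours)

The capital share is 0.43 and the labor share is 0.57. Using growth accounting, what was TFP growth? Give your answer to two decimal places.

-0.52%

Real output growth = (315.3 − 300) / 300 = 5.1%.
Capital growth = (3584 − 3200) / 3200 = 12%.
Total hours worked growth = (705.6 − 700) / 700 = 0.8%.
Labor's share = 1 − 0.43 = 0.57.
Capital: 0.43 × 12 = 5.16 pp.
Total hours worked: 0.57 × 0.8 = 0.456 pp.
TFP growth = 5.1 − 5.616 = -0.516%.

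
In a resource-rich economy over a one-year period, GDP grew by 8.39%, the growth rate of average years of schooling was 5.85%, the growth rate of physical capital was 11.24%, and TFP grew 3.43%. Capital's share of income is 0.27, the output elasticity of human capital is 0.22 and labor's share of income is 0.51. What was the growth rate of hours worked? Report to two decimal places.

1.25%

Labor's share = 1 − 0.27 − 0.22 = 0.51.
gY = gA + 0.27×11.24 + 0.22×5.85 + 0.51×g.
0.51×g = 8.39 − 3.43 − 4.3218 = 0.6382.
g = 0.6382 / 0.51 = 1.2514%.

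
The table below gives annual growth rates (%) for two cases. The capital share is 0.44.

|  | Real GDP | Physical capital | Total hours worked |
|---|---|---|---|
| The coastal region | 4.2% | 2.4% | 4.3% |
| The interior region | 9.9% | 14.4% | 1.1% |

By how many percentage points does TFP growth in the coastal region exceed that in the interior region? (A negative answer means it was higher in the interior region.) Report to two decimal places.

Labor's share = 1 − 0.44 = 0.56.
The coastal region: TFP = 4.2 − 1.056 − 2.408 = 0.736%.
The interior region: TFP = 9.9 − 6.336 − 0.616 = 2.948%.
Difference = 0.736 − (2.948) = -2.212 pp.

-2.21 percentage points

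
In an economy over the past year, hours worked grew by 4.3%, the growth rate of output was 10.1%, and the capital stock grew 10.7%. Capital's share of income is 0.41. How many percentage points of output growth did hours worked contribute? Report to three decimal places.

2.537

Labor's share = 1 − 0.41 = 0.59.
Contribution = share × growth = 0.59 × 4.3 = 2.537 pp.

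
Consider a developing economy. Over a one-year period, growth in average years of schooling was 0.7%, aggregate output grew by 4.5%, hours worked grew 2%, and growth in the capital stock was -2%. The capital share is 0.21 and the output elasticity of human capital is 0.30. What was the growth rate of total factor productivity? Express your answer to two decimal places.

Labor's share = 1 − 0.21 − 0.3 = 0.49.
The capital stock: 0.21 × (-2) = -0.42 pp.
Average years of schooling: 0.3 × 0.7 = 0.21 pp.
Hours worked: 0.49 × 2 = 0.98 pp.
TFP growth = 4.5 − 0.77 = 3.73%.

Total factor productivity growth was 3.73%.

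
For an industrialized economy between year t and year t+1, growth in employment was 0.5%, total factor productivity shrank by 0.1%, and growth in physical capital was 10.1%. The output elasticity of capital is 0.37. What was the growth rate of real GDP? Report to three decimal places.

Labor's share = 1 − 0.37 = 0.63.
Physical capital: 0.37 × 10.1 = 3.737 pp.
Employment: 0.63 × 0.5 = 0.315 pp.
Output growth = -0.1 + 4.052 = 3.952%.

3.952%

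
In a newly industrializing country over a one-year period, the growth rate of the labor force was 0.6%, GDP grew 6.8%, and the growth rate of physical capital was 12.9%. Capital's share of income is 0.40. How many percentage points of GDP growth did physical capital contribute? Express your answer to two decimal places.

5.16 pp

Contribution = share × growth = 0.4 × 12.9 = 5.16 pp.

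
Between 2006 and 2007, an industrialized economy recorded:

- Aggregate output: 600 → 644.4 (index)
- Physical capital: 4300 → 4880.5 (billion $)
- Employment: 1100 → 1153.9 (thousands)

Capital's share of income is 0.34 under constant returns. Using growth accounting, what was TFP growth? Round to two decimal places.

-0.42%

Aggregate output growth = (644.4 − 600) / 600 = 7.4%.
Physical capital growth = (4880.5 − 4300) / 4300 = 13.5%.
Employment growth = (1153.9 − 1100) / 1100 = 4.9%.
Labor's share = 1 − 0.34 = 0.66.
Physical capital: 0.34 × 13.5 = 4.59 pp.
Employment: 0.66 × 4.9 = 3.234 pp.
TFP growth = 7.4 − 7.824 = -0.424%.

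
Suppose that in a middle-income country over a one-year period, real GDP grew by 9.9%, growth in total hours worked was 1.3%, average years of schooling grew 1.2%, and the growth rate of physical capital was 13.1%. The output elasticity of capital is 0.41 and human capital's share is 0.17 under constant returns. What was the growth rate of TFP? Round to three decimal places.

Labor's share = 1 − 0.41 − 0.17 = 0.42.
Physical capital: 0.41 × 13.1 = 5.371 pp.
Average years of schooling: 0.17 × 1.2 = 0.204 pp.
Total hours worked: 0.42 × 1.3 = 0.546 pp.
TFP growth = 9.9 − 6.121 = 3.779%.

TFP growth was 3.779%.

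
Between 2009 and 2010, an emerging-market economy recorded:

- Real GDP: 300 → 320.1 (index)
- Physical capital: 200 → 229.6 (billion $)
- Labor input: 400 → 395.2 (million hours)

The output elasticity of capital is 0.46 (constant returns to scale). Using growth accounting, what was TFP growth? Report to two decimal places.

Real GDP growth = (320.1 − 300) / 300 = 6.7%.
Physical capital growth = (229.6 − 200) / 200 = 14.8%.
Labor input growth = (395.2 − 400) / 400 = -1.2%.
Labor's share = 1 − 0.46 = 0.54.
Physical capital: 0.46 × 14.8 = 6.808 pp.
Labor input: 0.54 × (-1.2) = -0.648 pp.
TFP growth = 6.7 − 6.16 = 0.54%.

TFP growth was 0.54%.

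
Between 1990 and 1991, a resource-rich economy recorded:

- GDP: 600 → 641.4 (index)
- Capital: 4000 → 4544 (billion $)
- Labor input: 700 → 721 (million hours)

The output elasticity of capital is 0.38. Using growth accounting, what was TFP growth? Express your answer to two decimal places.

-0.13%

GDP growth = (641.4 − 600) / 600 = 6.9%.
Capital growth = (4544 − 4000) / 4000 = 13.6%.
Labor input growth = (721 − 700) / 700 = 3%.
Labor's share = 1 − 0.38 = 0.62.
Capital: 0.38 × 13.6 = 5.168 pp.
Labor input: 0.62 × 3 = 1.86 pp.
TFP growth = 6.9 − 7.028 = -0.128%.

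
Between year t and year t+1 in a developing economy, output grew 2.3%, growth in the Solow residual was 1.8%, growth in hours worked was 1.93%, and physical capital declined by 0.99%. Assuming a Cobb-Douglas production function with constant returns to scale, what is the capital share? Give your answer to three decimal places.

α = 0.490

gY = gA + α·gK + (1−α)·gL, so gY − gA − gL = α(gK − gL).
2.3 − 1.8 − 1.93 = α × (-0.99 − 1.93).
-1.43 = -2.92 α, so α = 0.48973.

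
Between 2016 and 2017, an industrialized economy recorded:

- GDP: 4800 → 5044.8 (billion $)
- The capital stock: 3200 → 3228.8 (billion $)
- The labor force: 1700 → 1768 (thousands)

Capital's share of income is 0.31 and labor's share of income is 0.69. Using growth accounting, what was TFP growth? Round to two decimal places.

TFP growth was 2.06%.

GDP growth = (5044.8 − 4800) / 4800 = 5.1%.
The capital stock growth = (3228.8 − 3200) / 3200 = 0.9%.
The labor force growth = (1768 − 1700) / 1700 = 4%.
Labor's share = 1 − 0.31 = 0.69.
The capital stock: 0.31 × 0.9 = 0.279 pp.
The labor force: 0.69 × 4 = 2.76 pp.
TFP growth = 5.1 − 3.039 = 2.061%.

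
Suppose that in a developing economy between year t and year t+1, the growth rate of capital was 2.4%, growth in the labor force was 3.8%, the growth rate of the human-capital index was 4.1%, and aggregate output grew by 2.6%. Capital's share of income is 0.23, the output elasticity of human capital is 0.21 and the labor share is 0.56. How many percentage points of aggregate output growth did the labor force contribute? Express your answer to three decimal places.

2.128 pp

Labor's share = 1 − 0.23 − 0.21 = 0.56.
Contribution = share × growth = 0.56 × 3.8 = 2.128 pp.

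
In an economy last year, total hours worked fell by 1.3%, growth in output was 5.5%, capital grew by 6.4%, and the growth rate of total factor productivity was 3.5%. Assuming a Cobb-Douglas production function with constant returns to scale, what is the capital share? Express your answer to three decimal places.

0.429

gY = gA + α·gK + (1−α)·gL, so gY − gA − gL = α(gK − gL).
5.5 − 3.5 + 1.3 = α × (6.4 − (-1.3)).
3.3 = 7.7 α, so α = 0.42857.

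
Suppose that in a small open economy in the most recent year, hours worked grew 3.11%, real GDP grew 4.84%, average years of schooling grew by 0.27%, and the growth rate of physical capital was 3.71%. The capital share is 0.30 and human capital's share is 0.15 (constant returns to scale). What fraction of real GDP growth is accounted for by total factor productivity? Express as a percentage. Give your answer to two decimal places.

Labor's share = 1 − 0.3 − 0.15 = 0.55.
Physical capital: 0.3 × 3.71 = 1.113 pp.
Average years of schooling: 0.15 × 0.27 = 0.0405 pp.
Hours worked: 0.55 × 3.11 = 1.7105 pp.
TFP growth = 4.84 − 2.864 = 1.976%.
TFP share of growth = 1.976 / 4.84 × 100 = 40.8264%.

40.83%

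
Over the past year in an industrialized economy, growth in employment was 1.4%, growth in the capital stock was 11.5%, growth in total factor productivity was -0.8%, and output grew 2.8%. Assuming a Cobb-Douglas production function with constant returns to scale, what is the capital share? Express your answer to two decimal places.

The capital share is 0.22.

gY = gA + α·gK + (1−α)·gL, so gY − gA − gL = α(gK − gL).
2.8 + 0.8 − 1.4 = α × (11.5 − 1.4).
2.2 = 10.1 α, so α = 0.2178.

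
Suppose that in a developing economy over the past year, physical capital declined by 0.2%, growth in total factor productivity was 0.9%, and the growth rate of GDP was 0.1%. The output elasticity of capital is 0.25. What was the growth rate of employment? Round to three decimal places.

Labor's share = 1 − 0.25 = 0.75.
gY = gA + 0.25×(-0.2) + 0.75×g.
0.75×g = 0.1 − 0.9 + 0.05 = -0.75.
g = -0.75 / 0.75 = -1%.

-1.000%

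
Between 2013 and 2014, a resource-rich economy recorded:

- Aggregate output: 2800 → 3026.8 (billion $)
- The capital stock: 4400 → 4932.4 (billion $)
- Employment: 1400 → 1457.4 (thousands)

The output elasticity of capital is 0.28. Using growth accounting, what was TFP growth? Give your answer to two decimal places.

1.76%

Aggregate output growth = (3026.8 − 2800) / 2800 = 8.1%.
The capital stock growth = (4932.4 − 4400) / 4400 = 12.1%.
Employment growth = (1457.4 − 1400) / 1400 = 4.1%.
Labor's share = 1 − 0.28 = 0.72.
The capital stock: 0.28 × 12.1 = 3.388 pp.
Employment: 0.72 × 4.1 = 2.952 pp.
TFP growth = 8.1 − 6.34 = 1.76%.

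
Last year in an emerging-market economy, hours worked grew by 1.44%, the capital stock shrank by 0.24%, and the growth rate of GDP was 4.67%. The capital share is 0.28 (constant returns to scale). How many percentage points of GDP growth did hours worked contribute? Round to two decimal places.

Labor's share = 1 − 0.28 = 0.72.
Contribution = share × growth = 0.72 × 1.44 = 1.0368 pp.

1.04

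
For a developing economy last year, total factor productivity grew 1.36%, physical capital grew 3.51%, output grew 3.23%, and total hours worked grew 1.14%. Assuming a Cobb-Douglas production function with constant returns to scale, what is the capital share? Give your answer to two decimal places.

gY = gA + α·gK + (1−α)·gL, so gY − gA − gL = α(gK − gL).
3.23 − 1.36 − 1.14 = α × (3.51 − 1.14).
0.73 = 2.37 α, so α = 0.308.

The capital share is 0.31.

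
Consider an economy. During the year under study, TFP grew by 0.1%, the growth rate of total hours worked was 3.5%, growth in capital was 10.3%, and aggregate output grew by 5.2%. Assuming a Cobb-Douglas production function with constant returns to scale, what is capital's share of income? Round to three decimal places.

α = 0.235

gY = gA + α·gK + (1−α)·gL, so gY − gA − gL = α(gK − gL).
5.2 − 0.1 − 3.5 = α × (10.3 − 3.5).
1.6 = 6.8 α, so α = 0.23529.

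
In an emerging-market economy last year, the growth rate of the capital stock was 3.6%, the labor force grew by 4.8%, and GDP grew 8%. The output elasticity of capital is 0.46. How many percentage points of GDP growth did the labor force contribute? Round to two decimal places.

Labor's share = 1 − 0.46 = 0.54.
Contribution = share × growth = 0.54 × 4.8 = 2.592 pp.

2.59 pp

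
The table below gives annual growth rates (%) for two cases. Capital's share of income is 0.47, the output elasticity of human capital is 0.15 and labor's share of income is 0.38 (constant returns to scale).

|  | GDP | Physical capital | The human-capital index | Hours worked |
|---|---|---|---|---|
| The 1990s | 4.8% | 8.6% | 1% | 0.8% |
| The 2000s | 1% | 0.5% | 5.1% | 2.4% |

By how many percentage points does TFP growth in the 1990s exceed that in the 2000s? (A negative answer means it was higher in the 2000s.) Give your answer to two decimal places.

Labor's share = 1 − 0.47 − 0.15 = 0.38.
The 1990s: TFP = 4.8 − 4.042 − 0.15 − 0.304 = 0.304%.
The 2000s: TFP = 1 − 0.235 − 0.765 − 0.912 = -0.912%.
Difference = 0.304 − (-0.912) = 1.216 pp.

1.22 percentage points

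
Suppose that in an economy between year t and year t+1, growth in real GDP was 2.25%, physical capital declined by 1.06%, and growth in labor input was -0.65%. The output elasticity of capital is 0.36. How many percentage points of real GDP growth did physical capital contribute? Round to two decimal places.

-0.38

Contribution = share × growth = 0.36 × (-1.06) = -0.3816 pp.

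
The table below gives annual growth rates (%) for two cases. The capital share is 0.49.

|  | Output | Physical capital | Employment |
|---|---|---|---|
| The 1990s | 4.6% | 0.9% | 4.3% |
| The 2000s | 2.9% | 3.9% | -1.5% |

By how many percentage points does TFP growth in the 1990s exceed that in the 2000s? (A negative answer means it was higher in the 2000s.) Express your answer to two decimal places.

Labor's share = 1 − 0.49 = 0.51.
The 1990s: TFP = 4.6 − 0.441 − 2.193 = 1.966%.
The 2000s: TFP = 2.9 − 1.911 + 0.765 = 1.754%.
Difference = 1.966 − (1.754) = 0.212 pp.

0.21 percentage points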